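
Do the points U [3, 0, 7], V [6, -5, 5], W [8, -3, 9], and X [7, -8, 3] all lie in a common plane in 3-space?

The four points are coplanar iff the 3×3 determinant with rows UV, UW, UX is zero.
Rows: (3, -5, -2), (5, -3, 2), (4, -8, -4).
Expanding along the first row: (3)(28) − (-5)(-28) + (-2)(-28) = 0.
Zero determinant ⇒ coplanar.

Yes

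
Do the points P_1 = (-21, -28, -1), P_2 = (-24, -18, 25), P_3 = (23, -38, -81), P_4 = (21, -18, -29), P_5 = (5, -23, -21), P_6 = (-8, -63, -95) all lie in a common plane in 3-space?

No

The plane through P_1, P_2, P_3 has normal n = P_1P_2 × P_1P_3 = (-540, 904, -410) and equation n·P = -13562.
Checking the remaining points: n·P_4 = -15722, n·P_5 = -14882, n·P_6 = -13682.
Since n·P_4 = -15722 ≠ -13562, P_4 is off the plane and the points are not all coplanar.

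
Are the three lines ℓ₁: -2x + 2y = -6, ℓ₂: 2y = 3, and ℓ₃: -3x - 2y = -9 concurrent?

Intersecting ℓ₁ and ℓ₂: solving the 2×2 system gives (x, y) = (9/2, 3/2).
Substitute into ℓ₃: (-3)(9/2) + (-2)(3/2) = -33/2.
But ℓ₃ requires -9 ≠ -33/2, so the three lines have no common point.

No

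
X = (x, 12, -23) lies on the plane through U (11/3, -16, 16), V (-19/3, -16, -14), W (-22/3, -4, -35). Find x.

Coplanarity requires UV · (UW × UX) = 0.
UV = (-10, 0, -30), UW = (-11, 12, -51); the triple product is linear in x with coefficient 360 and constant term -1680.
Setting it to zero: x = 14/3.

14/3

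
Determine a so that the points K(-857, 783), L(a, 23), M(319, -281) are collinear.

-17

The three points are collinear iff det[KL; KM] = 0.
This determinant is linear in a: (-1064)a + (-18088) = 0, so a = -17.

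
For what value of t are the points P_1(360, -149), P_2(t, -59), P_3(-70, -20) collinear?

60

The three points are collinear iff det[P_1P_2; P_1P_3] = 0.
This determinant is linear in t: (129)t + (-7740) = 0, so t = 60.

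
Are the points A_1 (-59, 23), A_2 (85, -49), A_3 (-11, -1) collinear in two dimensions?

A_1A_2 = (144, -72), A_1A_3 = (48, -24).
det[A_1A_2; A_1A_3] = (144)(-24) − (-72)(48) = 0.
The determinant is zero, so the points are collinear.

Yes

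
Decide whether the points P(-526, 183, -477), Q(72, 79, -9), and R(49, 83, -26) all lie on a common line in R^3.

No

PQ = (598, -104, 468), PR = (575, -100, 451).
Comparing components 2 and 3: (-104)(451) − (468)(-100) = -104 ≠ 0, so PQ and PR are not parallel and the points are not collinear.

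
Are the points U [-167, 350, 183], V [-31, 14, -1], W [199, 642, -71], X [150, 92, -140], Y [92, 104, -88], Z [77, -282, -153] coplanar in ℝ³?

The plane through U, V, W has normal n = UV × UW = (139072, -32800, 162688) and equation n·P = -4933120.
Checking the remaining points: n·X = -4933120, n·Y = -4933120, n·Z = -4933120.
All equal -4933120, so all 6 points lie in one plane.

Yes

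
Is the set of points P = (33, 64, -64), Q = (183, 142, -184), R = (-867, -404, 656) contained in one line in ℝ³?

Yes

PQ = (150, 78, -120), PR = (-900, -468, 720).
Each component of PR is -6 times the corresponding component of PQ, so PR = -6·PQ and the points are collinear.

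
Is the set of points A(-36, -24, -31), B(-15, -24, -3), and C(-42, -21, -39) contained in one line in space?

No

AB = (21, 0, 28), AC = (-6, 3, -8).
Comparing components 2 and 3: (0)(-8) − (28)(3) = -84 ≠ 0, so AB and AC are not parallel and the points are not collinear.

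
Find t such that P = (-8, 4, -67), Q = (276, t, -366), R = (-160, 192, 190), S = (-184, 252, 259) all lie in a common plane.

Normal to plane PRS: n = (-2448, 4320, -4608); plane equation n·X = 345600.
Requiring n·Q = 345600: (4320)t + (1010880) = 345600.
So t = -154.

-154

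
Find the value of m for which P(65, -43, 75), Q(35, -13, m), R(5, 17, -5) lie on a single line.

35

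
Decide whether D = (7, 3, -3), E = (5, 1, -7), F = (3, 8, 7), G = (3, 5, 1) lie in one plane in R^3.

Yes

A normal to the plane through D, E, F is n = DE × DF = (0, 36, -18).
The plane has equation n·P = 162. For G: n·G = 162.
Equal, so G lies in the plane and all four are coplanar.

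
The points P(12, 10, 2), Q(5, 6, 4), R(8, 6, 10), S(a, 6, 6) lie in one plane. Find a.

6

Coplanarity ⇔ det[PQ; PR; PS] = 0.
Expanding, this is linear in a: (-24)a + (144) = 0.
So a = 6.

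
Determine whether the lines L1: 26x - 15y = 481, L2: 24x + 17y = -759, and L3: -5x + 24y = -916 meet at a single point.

Yes

Lines aᵢx + bᵢy = cᵢ with pairwise distinct directions are concurrent exactly when det[aᵢ bᵢ cᵢ] = 0.
Here the determinant is 0.
It vanishes, so the lines are concurrent at (-4, -39).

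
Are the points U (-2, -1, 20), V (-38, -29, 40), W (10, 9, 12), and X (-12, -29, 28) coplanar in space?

The four points are coplanar iff the 3×3 determinant with rows UV, UW, UX is zero.
Rows: (-36, -28, 20), (12, 10, -8), (-10, -28, 8).
Expanding along the first row: (-36)(-144) − (-28)(16) + (20)(-236) = 912.
Nonzero ⇒ not coplanar.

No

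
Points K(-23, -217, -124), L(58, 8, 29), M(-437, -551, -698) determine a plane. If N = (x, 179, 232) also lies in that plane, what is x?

Coplanarity requires KL · (KM × KN) = 0.
KL = (81, 225, 153), KM = (-414, -334, -574); the triple product is linear in x with coefficient -78048 and constant term 15063264.
Setting it to zero: x = 193.

193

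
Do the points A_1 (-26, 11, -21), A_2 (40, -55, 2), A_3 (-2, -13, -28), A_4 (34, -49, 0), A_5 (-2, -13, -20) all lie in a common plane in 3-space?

Yes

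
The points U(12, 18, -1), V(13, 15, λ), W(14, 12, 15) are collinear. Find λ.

7

Direction UW = (2, -6, 16). From the x-coordinate of V, the parameter along the line is τ = (13 − 12)/2 = 1/2.
Then λ = (-1) + 1/2·(16) = 7.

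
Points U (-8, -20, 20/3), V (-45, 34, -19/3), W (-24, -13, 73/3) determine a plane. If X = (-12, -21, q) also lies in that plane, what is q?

Coplanarity requires UV · (UW × UX) = 0.
UV = (-37, 54, -13), UW = (-16, 7, 53/3); the triple product is linear in q with coefficient 605 and constant term -9075.
Setting it to zero: q = 15.

15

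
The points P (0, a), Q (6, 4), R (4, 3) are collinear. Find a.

Collinearity: (P − Q) must be parallel to (R − Q) = (-2, -1).
Cross-multiplying the components: (a − 4)·(-2) = (-6)·(-1).
Solving gives a = 1.

1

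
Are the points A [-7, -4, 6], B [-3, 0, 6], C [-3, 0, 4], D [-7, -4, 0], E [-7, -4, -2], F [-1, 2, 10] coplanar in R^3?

Yes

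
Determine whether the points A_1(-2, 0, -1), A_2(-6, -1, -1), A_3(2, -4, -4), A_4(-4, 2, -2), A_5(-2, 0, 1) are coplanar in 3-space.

The plane through A_1, A_2, A_3 has normal n = A_1A_2 × A_1A_3 = (3, -12, 20) and equation n·P = -26.
Checking the remaining points: n·A_4 = -76, n·A_5 = 14.
Since n·A_4 = -76 ≠ -26, A_4 is off the plane and the points are not all coplanar.

No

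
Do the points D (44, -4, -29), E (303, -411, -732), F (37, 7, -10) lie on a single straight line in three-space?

DE = (259, -407, -703), DF = (-7, 11, 19).
Each component of DF is -1/37 times the corresponding component of DE, so DF = -1/37·DE and the points are collinear.

Yes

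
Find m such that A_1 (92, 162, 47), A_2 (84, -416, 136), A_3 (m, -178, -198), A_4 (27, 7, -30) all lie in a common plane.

Normal to plane A_1A_2A_4: n = (58301, -6401, -36330); plane equation n·P = 2619220.
Requiring n·A_3 = 2619220: (58301)m + (8332718) = 2619220.
So m = -98.

-98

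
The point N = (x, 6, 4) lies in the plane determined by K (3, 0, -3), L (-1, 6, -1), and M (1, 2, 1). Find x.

Coplanarity requires KL · (KM × KN) = 0.
KL = (-4, 6, 2), KM = (-2, 2, 4); the triple product is linear in x with coefficient 20 and constant term 40.
Setting it to zero: x = -2.

-2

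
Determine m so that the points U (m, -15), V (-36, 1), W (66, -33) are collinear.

The three points are collinear iff det[UV; UW] = 0.
This determinant is linear in m: (34)m + (-408) = 0, so m = 12.

12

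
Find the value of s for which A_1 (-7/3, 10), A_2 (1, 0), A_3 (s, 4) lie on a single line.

-1/3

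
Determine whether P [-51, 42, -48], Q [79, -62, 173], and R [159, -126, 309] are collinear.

Yes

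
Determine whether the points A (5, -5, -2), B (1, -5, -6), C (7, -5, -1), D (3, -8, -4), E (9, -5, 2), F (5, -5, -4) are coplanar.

No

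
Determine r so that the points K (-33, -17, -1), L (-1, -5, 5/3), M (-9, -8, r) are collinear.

1

Direction KL = (32, 12, 8/3). From the x-coordinate of M, the parameter along the line is τ = (-9 − (-33))/32 = 3/4.
Then r = (-1) + 3/4·(8/3) = 1.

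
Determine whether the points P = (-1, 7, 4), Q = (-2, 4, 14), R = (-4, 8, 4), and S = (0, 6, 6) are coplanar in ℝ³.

Yes

The four points are coplanar iff the 3×3 determinant with rows PQ, PR, PS is zero.
Rows: (-1, -3, 10), (-3, 1, 0), (1, -1, 2).
Expanding along the first row: (-1)(2) − (-3)(-6) + (10)(2) = 0.
Zero determinant ⇒ coplanar.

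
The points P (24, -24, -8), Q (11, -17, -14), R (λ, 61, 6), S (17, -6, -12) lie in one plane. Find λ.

Coplanarity ⇔ det[PQ; PR; PS] = 0.
Expanding, this is linear in λ: (-80)λ + (5360) = 0.
So λ = 67.

67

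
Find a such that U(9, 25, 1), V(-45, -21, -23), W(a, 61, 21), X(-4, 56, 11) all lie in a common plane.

Normal to plane UVX: n = (284, 852, -2272); plane equation n·P = 21584.
Requiring n·W = 21584: (284)a + (4260) = 21584.
So a = 61.

61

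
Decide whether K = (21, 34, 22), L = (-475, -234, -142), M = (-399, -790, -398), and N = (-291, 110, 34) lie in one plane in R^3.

Yes

With K as base: KL = (-496, -268, -164), KM = (-420, -824, -420), KN = (-312, 76, 12).
KM × KN = (22032, 136080, -289008).
KL · (KM × KN) = 0.
The scalar triple product vanishes, so the four points are coplanar.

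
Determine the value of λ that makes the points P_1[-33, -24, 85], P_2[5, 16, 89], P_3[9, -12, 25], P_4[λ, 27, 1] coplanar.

Coplanarity ⇔ det[P_1P_2; P_1P_3; P_1P_4] = 0.
Expanding, this is linear in λ: (-2448)λ + (146880) = 0.
So λ = 60.

60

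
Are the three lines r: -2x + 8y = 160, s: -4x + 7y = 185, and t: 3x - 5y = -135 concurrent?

Intersecting r and s: solving the 2×2 system gives (x, y) = (-20, 15).
Substitute into t: (3)(-20) + (-5)(15) = -135.
This equals -135, so (-20, 15) lies on all three lines and they are concurrent.

Yes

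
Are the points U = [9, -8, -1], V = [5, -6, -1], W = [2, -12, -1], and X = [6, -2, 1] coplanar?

No

The four points are coplanar iff the 3×3 determinant with rows UV, UW, UX is zero.
Rows: (-4, 2, 0), (-7, -4, 0), (-3, 6, 2).
Expanding along the first row: (-4)(-8) − (2)(-14) + (0)(-54) = 60.
Nonzero ⇒ not coplanar.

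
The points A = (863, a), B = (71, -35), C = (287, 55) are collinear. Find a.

295

Collinearity: (A − B) must be parallel to (C − B) = (216, 90).
Cross-multiplying the components: (a − (-35))·(216) = (792)·(90).
Solving gives a = 295.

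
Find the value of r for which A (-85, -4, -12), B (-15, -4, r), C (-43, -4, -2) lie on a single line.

14/3

Direction AC = (42, 0, 10). From the x-coordinate of B, the parameter along the line is τ = (-15 − (-85))/42 = 5/3.
Then r = (-12) + 5/3·(10) = 14/3.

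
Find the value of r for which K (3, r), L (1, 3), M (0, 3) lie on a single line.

Collinearity: (K − L) must be parallel to (M − L) = (-1, 0).
Cross-multiplying the components: (r − 3)·(-1) = (2)·(0).
Solving gives r = 3.

3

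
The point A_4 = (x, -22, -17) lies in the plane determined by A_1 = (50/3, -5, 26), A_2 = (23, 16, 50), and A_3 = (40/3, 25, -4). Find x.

The plane through A_1, A_2, A_3 has equation −1350x + 110y + 260z = -16290.
Substituting A_4: (-1350)x + (-6840) = -16290, so x = 7.

7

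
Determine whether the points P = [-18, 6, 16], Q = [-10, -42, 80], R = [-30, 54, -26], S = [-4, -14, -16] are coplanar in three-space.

With P as base: PQ = (8, -48, 64), PR = (-12, 48, -42), PS = (14, -20, -32).
PR × PS = (-2376, -972, -432).
PQ · (PR × PS) = 0.
The scalar triple product vanishes, so the four points are coplanar.

Yes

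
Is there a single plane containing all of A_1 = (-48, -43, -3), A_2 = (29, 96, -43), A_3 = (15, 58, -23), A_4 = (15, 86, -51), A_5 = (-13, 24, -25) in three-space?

The plane through A_1, A_2, A_3 has normal n = A_1A_2 × A_1A_3 = (1260, -980, -980) and equation n·P = -15400.
Checking the remaining points: n·A_4 = -15400, n·A_5 = -15400.
All equal -15400, so all 5 points lie in one plane.

Yes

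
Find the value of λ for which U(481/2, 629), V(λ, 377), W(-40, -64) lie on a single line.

277/2

Collinearity: (V − U) must be parallel to (W − U) = (-561/2, -693).
Cross-multiplying the components: (λ − 481/2)·(-693) = (-252)·(-561/2).
Solving gives λ = 277/2.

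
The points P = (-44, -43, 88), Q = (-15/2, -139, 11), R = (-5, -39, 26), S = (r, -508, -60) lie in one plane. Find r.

-7

Coplanarity ⇔ det[PQ; PR; PS] = 0.
Expanding, this is linear in r: (6260)r + (43820) = 0.
So r = -7.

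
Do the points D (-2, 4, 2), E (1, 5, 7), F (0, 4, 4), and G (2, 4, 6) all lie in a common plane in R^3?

A normal to the plane through D, E, F is n = DE × DF = (2, 4, -2).
The plane has equation n·P = 8. For G: n·G = 8.
Equal, so G lies in the plane and all four are coplanar.

Yes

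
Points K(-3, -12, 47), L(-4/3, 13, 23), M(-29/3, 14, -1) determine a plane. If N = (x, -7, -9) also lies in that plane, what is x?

-64/3

The plane through K, L, M has equation −576x + 240y + 210z = 8718.
Substituting N: (-576)x + (-3570) = 8718, so x = -64/3.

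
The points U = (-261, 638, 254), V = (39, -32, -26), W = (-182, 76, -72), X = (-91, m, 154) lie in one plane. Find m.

348

Normal to plane UVW: n = (61060, 75680, -115670); plane equation n·P = 2967000.
Requiring n·X = 2967000: (75680)m + (-23369640) = 2967000.
So m = 348.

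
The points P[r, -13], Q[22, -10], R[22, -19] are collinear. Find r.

22

The three points are collinear iff det[PQ; PR] = 0.
This determinant is linear in r: (9)r + (-198) = 0, so r = 22.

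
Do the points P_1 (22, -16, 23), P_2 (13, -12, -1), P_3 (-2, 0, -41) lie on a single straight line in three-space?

No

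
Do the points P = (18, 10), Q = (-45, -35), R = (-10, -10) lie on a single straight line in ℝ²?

Yes

PQ = (-63, -45), PR = (-28, -20).
Checking proportionality: PR = 4/9·PQ, so the vectors are parallel and the points are collinear.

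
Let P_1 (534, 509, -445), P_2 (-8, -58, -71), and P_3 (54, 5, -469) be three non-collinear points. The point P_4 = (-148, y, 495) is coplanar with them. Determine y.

The plane through P_1, P_2, P_3 has equation 202104x − 192528y + 1008z = 9478224.
Substituting P_4: (-192528)y + (-29412432) = 9478224, so y = -202.

-202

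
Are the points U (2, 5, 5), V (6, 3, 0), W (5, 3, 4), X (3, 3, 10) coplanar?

No

A normal to the plane through U, V, W is n = UV × UW = (-8, -11, -2).
The plane has equation n·P = -81. For X: n·X = -77.
-77 ≠ -81, so X is off the plane.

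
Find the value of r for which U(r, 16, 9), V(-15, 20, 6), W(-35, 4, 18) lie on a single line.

Direction VW = (-20, -16, 12). From the y-coordinate of U, the parameter along the line is τ = (16 − 20)/(-16) = 1/4.
Then r = (-15) + 1/4·(-20) = -20.

-20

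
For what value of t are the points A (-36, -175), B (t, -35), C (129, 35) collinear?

74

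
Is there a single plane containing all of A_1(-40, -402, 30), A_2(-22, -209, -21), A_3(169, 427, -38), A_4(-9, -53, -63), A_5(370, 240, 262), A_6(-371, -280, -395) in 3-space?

The plane through A_1, A_2, A_3 has normal n = A_1A_2 × A_1A_3 = (29155, -9435, -25415) and equation n·P = 1864220.
Checking the remaining points: n·A_4 = 1838805, n·A_5 = 1864220, n·A_6 = 1864220.
Since n·A_4 = 1838805 ≠ 1864220, A_4 is off the plane and the points are not all coplanar.

No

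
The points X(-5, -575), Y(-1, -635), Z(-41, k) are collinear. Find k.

Collinearity: (Z − X) must be parallel to (Y − X) = (4, -60).
Cross-multiplying the components: (k − (-575))·(4) = (-36)·(-60).
Solving gives k = -35.

-35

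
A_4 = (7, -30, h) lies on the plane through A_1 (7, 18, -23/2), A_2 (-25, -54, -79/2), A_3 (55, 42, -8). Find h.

-67/2

Coplanarity requires A_1A_2 · (A_1A_3 × A_1A_4) = 0.
A_1A_2 = (-32, -72, -28), A_1A_3 = (48, 24, 7/2); the triple product is linear in h with coefficient 2688 and constant term 90048.
Setting it to zero: h = -67/2.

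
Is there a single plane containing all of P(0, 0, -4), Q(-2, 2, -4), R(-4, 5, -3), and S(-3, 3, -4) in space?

The four points are coplanar iff the 3×3 determinant with rows PQ, PR, PS is zero.
Rows: (-2, 2, 0), (-4, 5, 1), (-3, 3, 0).
Expanding along the first row: (-2)(-3) − (2)(3) + (0)(3) = 0.
Zero determinant ⇒ coplanar.

Yes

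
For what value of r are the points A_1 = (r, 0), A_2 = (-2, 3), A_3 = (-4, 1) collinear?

The three points are collinear iff det[A_1A_2; A_1A_3] = 0.
This determinant is linear in r: (2)r + (10) = 0, so r = -5.

-5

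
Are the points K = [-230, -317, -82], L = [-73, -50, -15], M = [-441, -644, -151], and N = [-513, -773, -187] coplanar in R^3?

No

A normal to the plane through K, L, M is n = KL × KM = (3486, -3304, 4998).
The plane has equation n·P = -164248. For N: n·N = -168952.
-168952 ≠ -164248, so N is off the plane.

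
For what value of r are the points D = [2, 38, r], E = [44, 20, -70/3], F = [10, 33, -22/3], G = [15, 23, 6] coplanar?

-22/3

Coplanarity ⇔ det[DE; DF; DG] = 0.
Expanding, this is linear in r: (-275)r + (-6050/3) = 0.
So r = -22/3.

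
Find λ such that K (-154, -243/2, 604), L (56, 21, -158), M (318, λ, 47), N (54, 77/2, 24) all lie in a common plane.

Normal to plane KLN: n = (39270, -36696, 3960); plane equation n·P = 802824.
Requiring n·M = 802824: (-36696)λ + (12673980) = 802824.
So λ = 647/2.

647/2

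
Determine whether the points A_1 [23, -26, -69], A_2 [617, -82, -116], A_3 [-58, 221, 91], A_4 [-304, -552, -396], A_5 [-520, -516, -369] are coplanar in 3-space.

No

The plane through A_1, A_2, A_3 has normal n = A_1A_2 × A_1A_3 = (2649, -91233, 142182) and equation n·P = -7377573.
Checking the remaining points: n·A_4 = -6748752, n·A_5 = -6766410.
Since n·A_4 = -6748752 ≠ -7377573, A_4 is off the plane and the points are not all coplanar.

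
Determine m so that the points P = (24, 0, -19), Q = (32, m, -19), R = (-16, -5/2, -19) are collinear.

1/2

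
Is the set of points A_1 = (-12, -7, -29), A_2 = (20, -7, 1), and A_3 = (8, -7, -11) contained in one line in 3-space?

A_1A_2 = (32, 0, 30), A_1A_3 = (20, 0, 18).
A_1A_2 × A_1A_3 = (0, 24, 0).
The cross product is nonzero, so the points do not lie on one line.

No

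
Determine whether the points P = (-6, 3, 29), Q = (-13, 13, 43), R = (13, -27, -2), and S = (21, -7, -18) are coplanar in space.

No

The four points are coplanar iff the 3×3 determinant with rows PQ, PR, PS is zero.
Rows: (-7, 10, 14), (19, -30, -31), (27, -10, -47).
Expanding along the first row: (-7)(1100) − (10)(-56) + (14)(620) = 1540.
Nonzero ⇒ not coplanar.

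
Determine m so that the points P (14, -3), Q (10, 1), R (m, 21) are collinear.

-10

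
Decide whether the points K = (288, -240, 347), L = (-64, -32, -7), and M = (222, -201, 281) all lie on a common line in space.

No

KL = (-352, 208, -354), KM = (-66, 39, -66).
Comparing components 2 and 3: (208)(-66) − (-354)(39) = 78 ≠ 0, so KL and KM are not parallel and the points are not collinear.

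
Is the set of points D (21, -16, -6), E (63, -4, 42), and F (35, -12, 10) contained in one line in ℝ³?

DE = (42, 12, 48), DF = (14, 4, 16).
Each component of DF is 1/3 times the corresponding component of DE, so DF = 1/3·DE and the points are collinear.

Yes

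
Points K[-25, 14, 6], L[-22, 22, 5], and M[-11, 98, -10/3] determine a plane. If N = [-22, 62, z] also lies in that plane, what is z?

Coplanarity requires KL · (KM × KN) = 0.
KL = (3, 8, -1), KM = (14, 84, -28/3); the triple product is linear in z with coefficient 140 and constant term -140.
Setting it to zero: z = 1.

1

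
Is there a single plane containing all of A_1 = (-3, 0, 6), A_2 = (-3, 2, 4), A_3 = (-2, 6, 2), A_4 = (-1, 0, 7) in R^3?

No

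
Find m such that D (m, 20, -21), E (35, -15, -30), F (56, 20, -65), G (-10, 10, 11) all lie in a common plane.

The points are coplanar iff DE · (DF × DG) = 0.
Expanding, this is linear in m: (-2310)m + (36960) = 0.
So m = 16.

16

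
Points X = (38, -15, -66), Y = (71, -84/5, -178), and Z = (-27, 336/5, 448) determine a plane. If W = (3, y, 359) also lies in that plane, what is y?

The plane through X, Y, Z has equation (41406/5)x − 9682y + (12978/5)z = 288606.
Substituting W: (-9682)y + (956664) = 288606, so y = 69.

69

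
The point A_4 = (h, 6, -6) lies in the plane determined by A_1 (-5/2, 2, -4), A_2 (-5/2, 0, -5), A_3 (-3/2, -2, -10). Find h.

The plane through A_1, A_2, A_3 has equation 8x − 1y + 2z = -30.
Substituting A_4: (8)h + (-18) = -30, so h = -3/2.

-3/2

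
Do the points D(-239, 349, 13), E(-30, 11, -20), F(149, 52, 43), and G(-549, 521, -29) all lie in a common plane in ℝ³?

The four points are coplanar iff the 3×3 determinant with rows DE, DF, DG is zero.
Rows: (209, -338, -33), (388, -297, 30), (-310, 172, -42).
Expanding along the first row: (209)(7314) − (-338)(-6996) + (-33)(-25334) = 0.
Zero determinant ⇒ coplanar.

Yes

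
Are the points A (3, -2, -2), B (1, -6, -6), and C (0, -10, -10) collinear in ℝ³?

No

AB = (-2, -4, -4), AC = (-3, -8, -8).
Comparing components 3 and 1: (-4)(-3) − (-2)(-8) = -4 ≠ 0, so AB and AC are not parallel and the points are not collinear.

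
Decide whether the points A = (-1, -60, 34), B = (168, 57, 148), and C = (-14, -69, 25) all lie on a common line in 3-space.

AB = (169, 117, 114), AC = (-13, -9, -9).
Comparing components 2 and 3: (117)(-9) − (114)(-9) = -27 ≠ 0, so AB and AC are not parallel and the points are not collinear.

No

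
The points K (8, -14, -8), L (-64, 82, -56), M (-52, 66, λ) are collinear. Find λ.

-48

Direction KL = (-72, 96, -48). From the x-coordinate of M, the parameter along the line is τ = (-52 − 8)/(-72) = 5/6.
Then λ = (-8) + 5/6·(-48) = -48.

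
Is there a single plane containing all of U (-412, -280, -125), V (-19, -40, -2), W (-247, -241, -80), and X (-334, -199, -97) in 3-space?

Yes

A normal to the plane through U, V, W is n = UV × UW = (6003, 2610, -24273).
The plane has equation n·P = -169911. For X: n·X = -169911.
Equal, so X lies in the plane and all four are coplanar.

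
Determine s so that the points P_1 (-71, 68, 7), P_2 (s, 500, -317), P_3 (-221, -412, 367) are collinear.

64

Collinearity requires P_1P_2 × P_1P_3 = 0; each component is linear in s.
The y-component gives (-360)s + (23040) = 0, so s = 64.
The remaining components then also vanish.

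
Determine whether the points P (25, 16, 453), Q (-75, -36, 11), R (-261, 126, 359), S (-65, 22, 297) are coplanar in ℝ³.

No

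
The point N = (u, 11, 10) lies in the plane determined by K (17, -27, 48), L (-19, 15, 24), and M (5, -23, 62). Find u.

A normal to the plane is n = KL × KM = (684, 792, 360).
N lies in the plane iff n · KN = 0.
This gives (684)u + (4788) = 0, so u = -7.

-7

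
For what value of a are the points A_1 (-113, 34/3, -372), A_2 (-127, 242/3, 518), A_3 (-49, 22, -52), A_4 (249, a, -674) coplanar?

Normal to plane A_1A_2A_3: n = (38080/3, 61440, -13760/3); plane equation n·P = 2904640/3.
Requiring n·A_4 = 2904640/3: (61440)a + (18756160/3) = 2904640/3.
So a = -86.

-86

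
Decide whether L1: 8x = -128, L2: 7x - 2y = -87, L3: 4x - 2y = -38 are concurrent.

Lines aᵢx + bᵢy = cᵢ with pairwise distinct directions are concurrent exactly when det[aᵢ bᵢ cᵢ] = 0.
Here the determinant is -16.
Nonzero, so no common point exists.

No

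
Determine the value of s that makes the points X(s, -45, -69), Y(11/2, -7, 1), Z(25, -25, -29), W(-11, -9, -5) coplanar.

0

Coplanarity ⇔ det[XY; XZ; XW] = 0.
Expanding, this is linear in s: (-48)s + (0) = 0.
So s = 0.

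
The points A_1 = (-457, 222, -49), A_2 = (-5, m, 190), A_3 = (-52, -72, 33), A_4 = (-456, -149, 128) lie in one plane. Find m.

Coplanarity ⇔ det[A_1A_2; A_1A_3; A_1A_4] = 0.
Expanding, this is linear in m: (-71603)m + (-29715245) = 0.
So m = -415.

-415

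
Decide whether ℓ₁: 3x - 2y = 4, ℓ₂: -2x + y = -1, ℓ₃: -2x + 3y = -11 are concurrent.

The three lines meet at one point iff the augmented coefficient matrix [aᵢ bᵢ cᵢ] has rank < 3, i.e. its determinant vanishes.
Here the determinant is 0.
It vanishes, so the lines are concurrent at (-2, -5).

Yes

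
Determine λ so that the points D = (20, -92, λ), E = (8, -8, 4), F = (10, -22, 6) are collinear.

16

Collinearity requires DE × DF = 0; each component is linear in λ.
The x-component gives (-14)λ + (224) = 0, so λ = 16.
The remaining components then also vanish.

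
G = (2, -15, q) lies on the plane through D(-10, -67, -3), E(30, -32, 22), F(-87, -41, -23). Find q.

A normal to the plane is n = DE × DF = (-1350, -1125, 3735).
G lies in the plane iff n · DG = 0.
This gives (3735)q + (-63495) = 0, so q = 17.

17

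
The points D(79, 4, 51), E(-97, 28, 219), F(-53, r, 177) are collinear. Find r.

Collinearity requires DE × DF = 0; each component is linear in r.
The x-component gives (-168)r + (3696) = 0, so r = 22.
The remaining components then also vanish.

22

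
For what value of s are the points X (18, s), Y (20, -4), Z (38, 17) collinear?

-19/3

Collinearity: (X − Y) must be parallel to (Z − Y) = (18, 21).
Cross-multiplying the components: (s − (-4))·(18) = (-2)·(21).
Solving gives s = -19/3.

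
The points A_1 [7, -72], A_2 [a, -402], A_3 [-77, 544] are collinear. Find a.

The three points are collinear iff det[A_1A_2; A_1A_3] = 0.
This determinant is linear in a: (616)a + (-32032) = 0, so a = 52.

52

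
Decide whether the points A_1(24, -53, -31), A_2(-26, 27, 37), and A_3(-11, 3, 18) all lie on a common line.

No

A_1A_2 = (-50, 80, 68), A_1A_3 = (-35, 56, 49).
A_1A_2 × A_1A_3 = (112, 70, 0).
The cross product is nonzero, so the points do not lie on one line.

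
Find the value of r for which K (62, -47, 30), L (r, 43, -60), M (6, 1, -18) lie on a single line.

Direction KM = (-56, 48, -48). From the y-coordinate of L, the parameter along the line is τ = (43 − (-47))/48 = 15/8.
Then r = 62 + 15/8·(-56) = -43.

-43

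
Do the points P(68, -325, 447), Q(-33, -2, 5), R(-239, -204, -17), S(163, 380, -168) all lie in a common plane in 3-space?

Yes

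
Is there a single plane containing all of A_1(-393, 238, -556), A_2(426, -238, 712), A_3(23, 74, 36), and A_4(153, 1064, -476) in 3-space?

Yes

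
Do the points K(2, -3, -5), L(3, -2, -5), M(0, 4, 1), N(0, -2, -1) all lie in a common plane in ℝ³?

With K as base: KL = (1, 1, 0), KM = (-2, 7, 6), KN = (-2, 1, 4).
KM × KN = (22, -4, 12).
KL · (KM × KN) = 18.
Since 18 ≠ 0, the four points are not coplanar.

No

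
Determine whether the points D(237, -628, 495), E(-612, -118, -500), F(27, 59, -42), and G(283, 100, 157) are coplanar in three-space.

Yes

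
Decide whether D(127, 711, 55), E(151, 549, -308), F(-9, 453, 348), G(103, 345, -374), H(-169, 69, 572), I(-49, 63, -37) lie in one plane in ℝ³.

The plane through D, E, F has normal n = DE × DF = (-141120, 42336, -28224) and equation n·P = 10626336.
Checking the remaining points: n·G = 10626336, n·H = 10626336, n·I = 10626336.
All equal 10626336, so all 6 points lie in one plane.

Yes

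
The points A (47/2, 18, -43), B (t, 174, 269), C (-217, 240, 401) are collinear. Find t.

Direction AC = (-481/2, 222, 444). From the y-coordinate of B, the parameter along the line is τ = (174 − 18)/222 = 26/37.
Then t = 47/2 + 26/37·(-481/2) = -291/2.

-291/2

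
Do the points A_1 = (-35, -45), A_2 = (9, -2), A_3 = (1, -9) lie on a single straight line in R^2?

A_1A_2 = (44, 43), A_1A_3 = (36, 36).
Twice the signed area of △A_1A_2A_3 is (44)(36) − (43)(36) = 36.
The area is nonzero, so the three points are not collinear.

No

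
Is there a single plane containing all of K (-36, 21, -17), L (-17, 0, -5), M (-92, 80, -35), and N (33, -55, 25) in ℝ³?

Yes

With K as base: KL = (19, -21, 12), KM = (-56, 59, -18), KN = (69, -76, 42).
KM × KN = (1110, 1110, 185).
KL · (KM × KN) = 0.
The scalar triple product vanishes, so the four points are coplanar.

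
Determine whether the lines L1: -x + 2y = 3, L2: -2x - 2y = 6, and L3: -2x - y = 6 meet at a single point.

Yes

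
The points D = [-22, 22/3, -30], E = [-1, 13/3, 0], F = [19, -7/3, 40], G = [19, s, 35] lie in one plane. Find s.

The points are coplanar iff DE · (DF × DG) = 0.
Expanding, this is linear in s: (-240)s + (-160) = 0.
So s = -2/3.

-2/3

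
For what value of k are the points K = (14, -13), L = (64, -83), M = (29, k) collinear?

The three points are collinear iff det[KL; KM] = 0.
This determinant is linear in k: (50)k + (1700) = 0, so k = -34.

-34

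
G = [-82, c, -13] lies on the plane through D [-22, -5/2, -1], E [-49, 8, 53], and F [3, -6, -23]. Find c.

-17/2

Coplanarity requires DE · (DF × DG) = 0.
DE = (-27, 21/2, 54), DF = (25, -7/2, -22); the triple product is linear in c with coefficient 756 and constant term 6426.
Setting it to zero: c = -17/2.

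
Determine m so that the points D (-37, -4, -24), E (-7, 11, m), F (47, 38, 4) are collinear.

-14

Direction DF = (84, 42, 28). From the x-coordinate of E, the parameter along the line is τ = (-7 − (-37))/84 = 5/14.
Then m = (-24) + 5/14·(28) = -14.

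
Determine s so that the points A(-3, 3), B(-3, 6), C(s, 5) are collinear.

Collinearity: (C − A) must be parallel to (B − A) = (0, 3).
Cross-multiplying the components: (s − (-3))·(3) = (2)·(0).
Solving gives s = -3.

-3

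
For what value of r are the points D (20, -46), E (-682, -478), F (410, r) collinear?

194

The three points are collinear iff det[DE; DF] = 0.
This determinant is linear in r: (-702)r + (136188) = 0, so r = 194.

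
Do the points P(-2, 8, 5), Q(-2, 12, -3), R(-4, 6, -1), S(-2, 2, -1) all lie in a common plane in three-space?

No

The four points are coplanar iff the 3×3 determinant with rows PQ, PR, PS is zero.
Rows: (0, 4, -8), (-2, -2, -6), (0, -6, -6).
Expanding along the first row: (0)(-24) − (4)(12) + (-8)(12) = -144.
Nonzero ⇒ not coplanar.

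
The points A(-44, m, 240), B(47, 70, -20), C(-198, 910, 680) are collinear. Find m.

382

Direction BC = (-245, 840, 700). From the x-coordinate of A, the parameter along the line is τ = (-44 − 47)/(-245) = 13/35.
Then m = 70 + 13/35·(840) = 382.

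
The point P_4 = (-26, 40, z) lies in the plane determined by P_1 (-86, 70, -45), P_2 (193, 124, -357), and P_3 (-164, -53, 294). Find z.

A normal to the plane is n = P_1P_2 × P_1P_3 = (-20070, -70245, -30105).
P_4 lies in the plane iff n · P_1P_4 = 0.
This gives (-30105)z + (-451575) = 0, so z = -15.

-15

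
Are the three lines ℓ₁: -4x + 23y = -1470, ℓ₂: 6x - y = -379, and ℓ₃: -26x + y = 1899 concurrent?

No

Lines aᵢx + bᵢy = cᵢ with pairwise distinct directions are concurrent exactly when det[aᵢ bᵢ cᵢ] = 0.
Here the determinant is 60.
Nonzero, so no common point exists.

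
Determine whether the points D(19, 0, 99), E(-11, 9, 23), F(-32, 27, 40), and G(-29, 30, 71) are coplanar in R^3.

Yes

With D as base: DE = (-30, 9, -76), DF = (-51, 27, -59), DG = (-48, 30, -28).
DF × DG = (1014, 1404, -234).
DE · (DF × DG) = 0.
The scalar triple product vanishes, so the four points are coplanar.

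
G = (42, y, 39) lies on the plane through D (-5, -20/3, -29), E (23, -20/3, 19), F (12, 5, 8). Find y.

-76/3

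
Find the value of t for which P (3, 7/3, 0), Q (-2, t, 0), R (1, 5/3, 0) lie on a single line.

Direction PR = (-2, -2/3, 0). From the x-coordinate of Q, the parameter along the line is τ = (-2 − 3)/(-2) = 5/2.
Then t = 7/3 + 5/2·(-2/3) = 2/3.

2/3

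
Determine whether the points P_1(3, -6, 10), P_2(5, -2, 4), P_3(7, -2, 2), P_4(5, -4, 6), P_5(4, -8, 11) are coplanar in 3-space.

The plane through P_1, P_2, P_3 has normal n = P_1P_2 × P_1P_3 = (-8, -8, -8) and equation n·P = -56.
Checking the remaining points: n·P_4 = -56, n·P_5 = -56.
All equal -56, so all 5 points lie in one plane.

Yes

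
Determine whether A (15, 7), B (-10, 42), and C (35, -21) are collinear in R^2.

Yes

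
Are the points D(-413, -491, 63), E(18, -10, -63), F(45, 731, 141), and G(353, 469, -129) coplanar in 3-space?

No

With D as base: DE = (431, 481, -126), DF = (458, 1222, 78), DG = (766, 960, -192).
DF × DG = (-309504, 147684, -496372).
DE · (DF × DG) = 182652.
Since 182652 ≠ 0, the four points are not coplanar.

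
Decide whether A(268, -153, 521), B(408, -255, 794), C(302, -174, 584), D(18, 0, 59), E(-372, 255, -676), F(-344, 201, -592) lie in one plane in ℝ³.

The plane through A, B, C has normal n = AB × AC = (-693, 462, 528) and equation n·P = 18678.
Checking the remaining points: n·D = 18678, n·E = 18678, n·F = 18678.
All equal 18678, so all 6 points lie in one plane.

Yes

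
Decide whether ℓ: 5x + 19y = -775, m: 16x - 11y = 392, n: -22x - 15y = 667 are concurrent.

No

Lines aᵢx + bᵢy = cᵢ with pairwise distinct directions are concurrent exactly when det[aᵢ bᵢ cᵢ] = 0.
Here the determinant is -359.
Nonzero, so no common point exists.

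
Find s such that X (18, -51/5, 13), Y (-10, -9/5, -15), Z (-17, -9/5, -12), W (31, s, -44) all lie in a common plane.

3/5

Coplanarity ⇔ det[XY; XZ; XW] = 0.
Expanding, this is linear in s: (280)s + (-168) = 0.
So s = 3/5.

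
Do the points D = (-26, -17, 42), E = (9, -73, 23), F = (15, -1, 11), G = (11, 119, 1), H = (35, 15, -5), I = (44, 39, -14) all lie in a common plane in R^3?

The plane through D, E, F has normal n = DE × DF = (2040, 306, 2856) and equation n·P = 61710.
Checking the remaining points: n·G = 61710, n·H = 61710, n·I = 61710.
All equal 61710, so all 6 points lie in one plane.

Yes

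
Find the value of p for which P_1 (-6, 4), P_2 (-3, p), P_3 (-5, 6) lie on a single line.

The three points are collinear iff det[P_1P_2; P_1P_3] = 0.
This determinant is linear in p: (-1)p + (10) = 0, so p = 10.

10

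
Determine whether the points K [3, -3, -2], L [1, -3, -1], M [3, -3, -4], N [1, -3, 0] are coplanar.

Yes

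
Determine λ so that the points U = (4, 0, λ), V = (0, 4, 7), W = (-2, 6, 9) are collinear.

3

Direction VW = (-2, 2, 2). From the x-coordinate of U, the parameter along the line is τ = (4 − 0)/(-2) = -2.
Then λ = 7 + (-2)·(2) = 3.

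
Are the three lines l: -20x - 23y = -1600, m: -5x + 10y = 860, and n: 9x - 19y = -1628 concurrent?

The three lines meet at one point iff the augmented coefficient matrix [aᵢ bᵢ cᵢ] has rank < 3, i.e. its determinant vanishes.
Here the determinant is 0.
It vanishes, so the lines are concurrent at (-12, 80).

Yes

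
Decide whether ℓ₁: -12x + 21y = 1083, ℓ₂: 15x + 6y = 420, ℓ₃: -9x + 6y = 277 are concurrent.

No

Intersecting ℓ₁ and ℓ₂: solving the 2×2 system gives (x, y) = (6, 55).
Substitute into ℓ₃: (-9)(6) + (6)(55) = 276.
But ℓ₃ requires 277 ≠ 276, so the three lines have no common point.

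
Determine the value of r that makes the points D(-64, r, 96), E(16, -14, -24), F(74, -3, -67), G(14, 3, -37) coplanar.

-102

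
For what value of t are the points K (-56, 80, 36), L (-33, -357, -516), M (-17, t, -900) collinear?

Direction KL = (23, -437, -552). From the x-coordinate of M, the parameter along the line is τ = (-17 − (-56))/23 = 39/23.
Then t = 80 + 39/23·(-437) = -661.

-661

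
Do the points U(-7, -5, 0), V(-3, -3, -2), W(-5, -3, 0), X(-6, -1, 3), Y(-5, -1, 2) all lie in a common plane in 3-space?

Yes

The plane through U, V, W has normal n = UV × UW = (4, -4, 4) and equation n·P = -8.
Checking the remaining points: n·X = -8, n·Y = -8.
All equal -8, so all 5 points lie in one plane.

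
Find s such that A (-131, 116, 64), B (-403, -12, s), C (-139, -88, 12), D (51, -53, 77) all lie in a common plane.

-48

Coplanarity ⇔ det[AB; AC; AD] = 0.
Expanding, this is linear in s: (38480)s + (1847040) = 0.
So s = -48.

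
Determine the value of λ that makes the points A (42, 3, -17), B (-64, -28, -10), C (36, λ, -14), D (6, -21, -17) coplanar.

Normal to plane ABD: n = (168, -252, 1428); plane equation n·P = -17976.
Requiring n·C = -17976: (-252)λ + (-13944) = -17976.
So λ = 16.

16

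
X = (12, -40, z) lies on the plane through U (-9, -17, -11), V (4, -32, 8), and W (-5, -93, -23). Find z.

20

The plane through U, V, W has equation 1624x + 232y − 928z = -8352.
Substituting X: (-928)z + (10208) = -8352, so z = 20.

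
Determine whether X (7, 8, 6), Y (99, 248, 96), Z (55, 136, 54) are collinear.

XY = (92, 240, 90), XZ = (48, 128, 48).
XY × XZ = (0, -96, 256).
The cross product is nonzero, so the points do not lie on one line.

No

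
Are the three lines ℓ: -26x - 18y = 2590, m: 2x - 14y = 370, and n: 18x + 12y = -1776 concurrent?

Yes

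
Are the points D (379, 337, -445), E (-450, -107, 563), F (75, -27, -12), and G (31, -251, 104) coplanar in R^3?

No

A normal to the plane through D, E, F is n = DE × DF = (174660, 52525, 166780).
The plane has equation n·P = 9679965. For G: n·G = 9575805.
9575805 ≠ 9679965, so G is off the plane.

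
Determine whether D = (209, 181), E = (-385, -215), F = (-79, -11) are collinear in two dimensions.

DE = (-594, -396), DF = (-288, -192).
det[DE; DF] = (-594)(-192) − (-396)(-288) = 0.
The determinant is zero, so the points are collinear.

Yes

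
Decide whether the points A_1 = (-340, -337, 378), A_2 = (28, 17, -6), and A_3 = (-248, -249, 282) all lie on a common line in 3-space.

A_1A_2 = (368, 354, -384), A_1A_3 = (92, 88, -96).
Comparing components 2 and 3: (354)(-96) − (-384)(88) = -192 ≠ 0, so A_1A_2 and A_1A_3 are not parallel and the points are not collinear.

No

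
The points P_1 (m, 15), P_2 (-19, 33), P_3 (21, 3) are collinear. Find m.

The three points are collinear iff det[P_1P_2; P_1P_3] = 0.
This determinant is linear in m: (30)m + (-150) = 0, so m = 5.

5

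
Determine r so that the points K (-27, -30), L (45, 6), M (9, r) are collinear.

-12

Collinearity: (M − K) must be parallel to (L − K) = (72, 36).
Cross-multiplying the components: (r − (-30))·(72) = (36)·(36).
Solving gives r = -12.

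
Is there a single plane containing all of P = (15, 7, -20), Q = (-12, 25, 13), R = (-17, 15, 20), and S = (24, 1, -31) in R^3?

Yes

A normal to the plane through P, Q, R is n = PQ × PR = (456, 24, 360).
The plane has equation n·X = -192. For S: n·S = -192.
Equal, so S lies in the plane and all four are coplanar.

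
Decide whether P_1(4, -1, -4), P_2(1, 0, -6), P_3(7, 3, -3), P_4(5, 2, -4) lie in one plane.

With P_1 as base: P_1P_2 = (-3, 1, -2), P_1P_3 = (3, 4, 1), P_1P_4 = (1, 3, 0).
P_1P_3 × P_1P_4 = (-3, 1, 5).
P_1P_2 · (P_1P_3 × P_1P_4) = 0.
The scalar triple product vanishes, so the four points are coplanar.

Yes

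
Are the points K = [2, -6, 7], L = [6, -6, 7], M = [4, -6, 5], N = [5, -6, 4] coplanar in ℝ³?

Yes

A normal to the plane through K, L, M is n = KL × KM = (0, 8, 0).
The plane has equation n·P = -48. For N: n·N = -48.
Equal, so N lies in the plane and all four are coplanar.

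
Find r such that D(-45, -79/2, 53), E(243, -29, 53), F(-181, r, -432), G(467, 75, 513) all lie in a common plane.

-291/2

Normal to plane DEG: n = (4830, -132480, 27600); plane equation n·P = 6478410.
Requiring n·F = 6478410: (-132480)r + (-12797430) = 6478410.
So r = -291/2.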